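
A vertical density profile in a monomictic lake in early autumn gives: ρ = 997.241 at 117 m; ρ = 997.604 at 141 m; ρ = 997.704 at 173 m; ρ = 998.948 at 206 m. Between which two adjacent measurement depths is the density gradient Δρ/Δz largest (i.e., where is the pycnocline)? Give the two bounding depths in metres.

Compute the density gradient over each adjacent pair:
  117–141 m: Δρ/Δz = 0.363/24 = 0.015 kg m⁻⁴
  141–173 m: Δρ/Δz = 0.100/32 = 3.1 × 10⁻³ kg m⁻⁴
  173–206 m: Δρ/Δz = 1.244/33 = 0.038 kg m⁻⁴
The largest gradient is in the 173–206 m interval — the pycnocline.

173–206 m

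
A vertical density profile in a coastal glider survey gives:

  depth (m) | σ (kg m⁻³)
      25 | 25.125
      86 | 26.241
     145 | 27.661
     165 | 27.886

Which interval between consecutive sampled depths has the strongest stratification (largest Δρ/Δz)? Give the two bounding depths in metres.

Compute the density gradient over each adjacent pair:
  25–86 m: Δρ/Δz = 1.116/61 = 0.018 kg m⁻⁴
  86–145 m: Δρ/Δz = 1.420/59 = 0.024 kg m⁻⁴
  145–165 m: Δρ/Δz = 0.225/20 = 0.011 kg m⁻⁴
The largest gradient is in the 86–145 m interval — the pycnocline.

86–145 m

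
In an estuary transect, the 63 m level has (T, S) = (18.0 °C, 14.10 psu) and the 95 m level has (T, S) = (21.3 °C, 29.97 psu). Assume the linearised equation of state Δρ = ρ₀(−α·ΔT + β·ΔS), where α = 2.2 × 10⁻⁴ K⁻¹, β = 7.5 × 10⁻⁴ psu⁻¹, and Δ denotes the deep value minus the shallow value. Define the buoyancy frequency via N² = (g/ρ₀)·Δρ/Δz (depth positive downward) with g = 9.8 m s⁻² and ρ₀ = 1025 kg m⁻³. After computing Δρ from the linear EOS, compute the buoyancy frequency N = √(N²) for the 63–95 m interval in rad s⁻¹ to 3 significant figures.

0.0585 rad s⁻¹

ΔT = +3.3 K, ΔS = +15.87 psu (deep − shallow).
Δρ/ρ₀ = −αΔT + βΔS = -7.26 × 10⁻⁴ + 0.0119025 = 0.0111765, so Δρ ≈ 11.46 kg m⁻³.
N² = (g/ρ₀)·Δρ/Δz = g·(Δρ/ρ₀)/Δz = 9.8 × 0.0111765 / 32 = 3.4228 × 10⁻³ s⁻².
N = √(3.4228 × 10⁻³) = 0.058505 rad s⁻¹ ≈ 0.0585 rad s⁻¹.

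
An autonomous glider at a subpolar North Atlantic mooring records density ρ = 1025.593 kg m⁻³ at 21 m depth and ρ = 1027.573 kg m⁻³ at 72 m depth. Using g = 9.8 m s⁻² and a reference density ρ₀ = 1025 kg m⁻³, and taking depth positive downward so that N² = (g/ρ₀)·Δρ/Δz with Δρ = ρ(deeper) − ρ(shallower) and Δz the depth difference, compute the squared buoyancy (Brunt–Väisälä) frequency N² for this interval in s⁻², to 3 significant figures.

Δρ = 1027.573 − 1025.593 = 1.980 kg m⁻³ over Δz = 72 − 21 = 51 m.
N² = (9.8/1025) × (1.980/51) = 3.7119 × 10⁻⁴ s⁻² ≈ 3.71 × 10⁻⁴ s⁻².

3.71 × 10⁻⁴ s⁻²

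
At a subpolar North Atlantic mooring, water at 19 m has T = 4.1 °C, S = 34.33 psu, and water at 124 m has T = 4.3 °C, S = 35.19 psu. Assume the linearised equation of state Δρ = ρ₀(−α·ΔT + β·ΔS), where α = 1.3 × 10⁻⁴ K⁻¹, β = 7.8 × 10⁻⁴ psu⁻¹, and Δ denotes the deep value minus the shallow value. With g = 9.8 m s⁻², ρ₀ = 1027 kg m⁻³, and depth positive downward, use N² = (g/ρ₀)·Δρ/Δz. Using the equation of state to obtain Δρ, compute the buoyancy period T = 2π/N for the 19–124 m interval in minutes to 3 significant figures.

ΔT = +0.2 K, ΔS = +0.86 psu (deep − shallow).
Δρ/ρ₀ = −αΔT + βΔS = -2.60 × 10⁻⁵ + 6.708 × 10⁻⁴ = 6.448 × 10⁻⁴, so Δρ ≈ 0.6622 kg m⁻³.
N² = (g/ρ₀)·Δρ/Δz = g·(Δρ/ρ₀)/Δz = 9.8 × 6.448 × 10⁻⁴ / 105 = 6.0181 × 10⁻⁵ s⁻².
N = √(6.0181 × 10⁻⁵) = 7.7576 × 10⁻³ rad s⁻¹ → T = 2π/N = 809.94 s = 13.499 min ≈ 13.5 min.

13.5 min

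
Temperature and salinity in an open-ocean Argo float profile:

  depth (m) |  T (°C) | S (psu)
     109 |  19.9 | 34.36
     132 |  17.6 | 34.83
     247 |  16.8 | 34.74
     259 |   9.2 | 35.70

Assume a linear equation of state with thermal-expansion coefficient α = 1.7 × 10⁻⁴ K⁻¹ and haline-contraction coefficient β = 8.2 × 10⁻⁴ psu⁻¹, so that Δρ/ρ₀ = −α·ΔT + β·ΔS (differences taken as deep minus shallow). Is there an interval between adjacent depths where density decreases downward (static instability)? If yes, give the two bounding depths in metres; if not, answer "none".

Evaluate Δρ/ρ₀ = −αΔT + βΔS across each adjacent pair:
  109–132 m: −αΔT+βΔS = −(1.7 × 10⁻⁴)(-2.3)+(8.2 × 10⁻⁴)(+0.47) = 7.8 × 10⁻⁴ → stable
  132–247 m: −αΔT+βΔS = −(1.7 × 10⁻⁴)(-0.8)+(8.2 × 10⁻⁴)(-0.09) = 6.2 × 10⁻⁵ → stable
  247–259 m: −αΔT+βΔS = −(1.7 × 10⁻⁴)(-7.6)+(8.2 × 10⁻⁴)(+0.96) = 2.1 × 10⁻³ → stable
Every interval has Δρ > 0: the column is stably stratified throughout.

none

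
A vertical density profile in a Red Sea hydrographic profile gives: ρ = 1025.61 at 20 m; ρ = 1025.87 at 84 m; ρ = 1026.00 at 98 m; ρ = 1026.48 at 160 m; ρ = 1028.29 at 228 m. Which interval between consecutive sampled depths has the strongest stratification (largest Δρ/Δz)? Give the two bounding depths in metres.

Compute the density gradient over each adjacent pair:
  20–84 m: Δρ/Δz = 0.26/64 = 4.1 × 10⁻³ kg m⁻⁴
  84–98 m: Δρ/Δz = 0.13/14 = 9.3 × 10⁻³ kg m⁻⁴
  98–160 m: Δρ/Δz = 0.48/62 = 7.7 × 10⁻³ kg m⁻⁴
  160–228 m: Δρ/Δz = 1.81/68 = 0.027 kg m⁻⁴
The largest gradient is in the 160–228 m interval — the pycnocline.

160–228 m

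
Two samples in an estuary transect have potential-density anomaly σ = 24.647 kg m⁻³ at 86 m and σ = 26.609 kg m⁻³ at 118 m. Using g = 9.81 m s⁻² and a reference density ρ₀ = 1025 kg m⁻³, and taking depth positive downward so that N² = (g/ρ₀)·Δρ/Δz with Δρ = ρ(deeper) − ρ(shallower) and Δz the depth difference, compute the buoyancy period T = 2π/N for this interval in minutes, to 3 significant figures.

Δρ = 1026.609 − 1024.647 = 1.962 kg m⁻³ over Δz = 118 − 86 = 32 m.
N² = (9.81/1025) × (1.962/32) = 5.8681 × 10⁻⁴ s⁻².
N = √(5.8681 × 10⁻⁴) = 0.024224 rad s⁻¹, so T = 2π/N = 259.38 s = 4.3230 min ≈ 4.32 min.

4.32 min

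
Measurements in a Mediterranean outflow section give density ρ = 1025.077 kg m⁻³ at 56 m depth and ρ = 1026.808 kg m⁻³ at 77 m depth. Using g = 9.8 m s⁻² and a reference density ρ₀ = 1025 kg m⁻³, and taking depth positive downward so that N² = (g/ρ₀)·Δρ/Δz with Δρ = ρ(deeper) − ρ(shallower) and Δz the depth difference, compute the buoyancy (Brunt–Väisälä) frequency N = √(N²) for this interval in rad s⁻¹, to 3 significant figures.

Δρ = 1026.808 − 1025.077 = 1.731 kg m⁻³ over Δz = 77 − 56 = 21 m.
N² = (9.8/1025) × (1.731/21) = 7.8810 × 10⁻⁴ s⁻².
N = √(7.8810 × 10⁻⁴) = 0.028073 rad s⁻¹ ≈ 0.0281 rad s⁻¹.

0.0281 rad s⁻¹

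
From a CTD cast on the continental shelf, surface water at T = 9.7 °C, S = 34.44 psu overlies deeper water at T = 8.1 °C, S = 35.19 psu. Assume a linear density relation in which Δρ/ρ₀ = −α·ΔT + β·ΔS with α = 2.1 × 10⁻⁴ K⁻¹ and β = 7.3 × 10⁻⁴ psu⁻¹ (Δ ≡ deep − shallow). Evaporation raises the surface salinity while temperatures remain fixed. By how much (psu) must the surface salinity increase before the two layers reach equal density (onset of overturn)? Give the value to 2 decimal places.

1.21 psu

Neutral buoyancy requires −α(T_deep − T_surf) + β(S_deep − S_surf′) = 0.
S_surf′ = S_deep − (α/β)·ΔT = 35.19 − (2.1 × 10⁻⁴/7.3 × 10⁻⁴)·(-1.6) = 35.6503 psu.
Increase required: 35.6503 − 34.44 = 1.2103 psu.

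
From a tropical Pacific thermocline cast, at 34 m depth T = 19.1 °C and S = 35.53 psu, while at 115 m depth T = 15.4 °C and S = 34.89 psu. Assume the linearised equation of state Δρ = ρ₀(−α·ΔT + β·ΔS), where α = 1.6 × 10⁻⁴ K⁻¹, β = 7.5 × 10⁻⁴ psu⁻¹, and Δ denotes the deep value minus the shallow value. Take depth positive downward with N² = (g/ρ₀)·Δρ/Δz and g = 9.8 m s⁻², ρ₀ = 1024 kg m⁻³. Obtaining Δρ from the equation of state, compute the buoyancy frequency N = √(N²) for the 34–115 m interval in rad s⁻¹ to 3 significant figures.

ΔT = -3.7 K, ΔS = -0.64 psu (deep − shallow).
Δρ/ρ₀ = −αΔT + βΔS = 5.92 × 10⁻⁴ − 4.80 × 10⁻⁴ = 1.12 × 10⁻⁴, so Δρ ≈ 0.1147 kg m⁻³.
N² = (g/ρ₀)·Δρ/Δz = g·(Δρ/ρ₀)/Δz = 9.8 × 1.12 × 10⁻⁴ / 81 = 1.3551 × 10⁻⁵ s⁻².
N = √(1.3551 × 10⁻⁵) = 3.6812 × 10⁻³ rad s⁻¹ ≈ 3.68 × 10⁻³ rad s⁻¹.

3.68 × 10⁻³ rad s⁻¹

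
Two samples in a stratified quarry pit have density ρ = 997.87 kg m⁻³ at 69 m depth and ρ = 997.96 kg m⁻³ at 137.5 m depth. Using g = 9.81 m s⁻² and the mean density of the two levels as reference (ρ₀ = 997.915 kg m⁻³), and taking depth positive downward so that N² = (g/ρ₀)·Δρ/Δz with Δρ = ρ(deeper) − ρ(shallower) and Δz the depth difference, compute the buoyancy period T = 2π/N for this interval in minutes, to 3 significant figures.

Δρ = 997.96 − 997.87 = 0.09 kg m⁻³ over Δz = 137.5 − 69 = 68.5 m.
N² = (9.81/997.915) × (0.09/68.5) = 1.2916 × 10⁻⁵ s⁻².
N = √(1.2916 × 10⁻⁵) = 3.5939 × 10⁻³ rad s⁻¹, so T = 2π/N = 1.7483 × 10³ s = 29.138 min ≈ 29.1 min.

29.1 min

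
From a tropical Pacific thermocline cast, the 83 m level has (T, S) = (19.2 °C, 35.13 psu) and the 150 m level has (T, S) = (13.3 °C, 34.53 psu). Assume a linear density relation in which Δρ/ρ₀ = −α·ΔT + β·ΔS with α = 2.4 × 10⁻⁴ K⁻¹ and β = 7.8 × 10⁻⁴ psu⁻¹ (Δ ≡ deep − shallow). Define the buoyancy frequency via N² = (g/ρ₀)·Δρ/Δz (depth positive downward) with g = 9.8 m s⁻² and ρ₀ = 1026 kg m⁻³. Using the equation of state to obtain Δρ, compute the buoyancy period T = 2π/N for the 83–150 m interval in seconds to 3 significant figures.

534 s

ΔT = -5.9 K, ΔS = -0.60 psu (deep − shallow).
Δρ/ρ₀ = −αΔT + βΔS = 1.416 × 10⁻³ − 4.68 × 10⁻⁴ = 9.48 × 10⁻⁴, so Δρ ≈ 0.9726 kg m⁻³.
N² = (g/ρ₀)·Δρ/Δz = g·(Δρ/ρ₀)/Δz = 9.8 × 9.48 × 10⁻⁴ / 67 = 1.3866 × 10⁻⁴ s⁻².
N = √(1.3866 × 10⁻⁴) = 0.011775 rad s⁻¹ → T = 2π/N = 533.60 s ≈ 534 s.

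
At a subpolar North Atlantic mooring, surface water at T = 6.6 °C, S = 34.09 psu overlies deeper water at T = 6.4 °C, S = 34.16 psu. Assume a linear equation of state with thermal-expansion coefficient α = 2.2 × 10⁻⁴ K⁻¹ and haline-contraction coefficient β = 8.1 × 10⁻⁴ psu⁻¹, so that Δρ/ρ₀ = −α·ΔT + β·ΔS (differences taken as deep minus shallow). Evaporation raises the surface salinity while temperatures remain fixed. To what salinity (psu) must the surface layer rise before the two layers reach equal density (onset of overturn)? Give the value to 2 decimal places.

34.21 psu

Neutral buoyancy requires −α(T_deep − T_surf) + β(S_deep − S_surf′) = 0.
S_surf′ = S_deep − (α/β)·ΔT = 34.16 − (2.2 × 10⁻⁴/8.1 × 10⁻⁴)·(-0.2) = 34.2143 psu.
Increase required: 34.2143 − 34.09 = 0.1243 psu.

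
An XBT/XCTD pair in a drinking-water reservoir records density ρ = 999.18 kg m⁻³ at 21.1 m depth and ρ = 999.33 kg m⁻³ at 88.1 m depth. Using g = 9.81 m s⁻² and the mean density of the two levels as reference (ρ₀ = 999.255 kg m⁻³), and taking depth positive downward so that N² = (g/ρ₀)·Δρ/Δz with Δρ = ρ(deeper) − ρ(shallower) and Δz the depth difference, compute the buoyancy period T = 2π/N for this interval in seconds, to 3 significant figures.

Δρ = 999.33 − 999.18 = 0.15 kg m⁻³ over Δz = 88.1 − 21.1 = 67 m.
N² = (9.81/999.255) × (0.15/67) = 2.1979 × 10⁻⁵ s⁻².
N = √(2.1979 × 10⁻⁵) = 4.6882 × 10⁻³ rad s⁻¹, so T = 2π/N = 1.3402 × 10³ s ≈ 1.34 × 10³ s.
Since Δρ > 0 the layer is stably stratified.

1.34 × 10³ s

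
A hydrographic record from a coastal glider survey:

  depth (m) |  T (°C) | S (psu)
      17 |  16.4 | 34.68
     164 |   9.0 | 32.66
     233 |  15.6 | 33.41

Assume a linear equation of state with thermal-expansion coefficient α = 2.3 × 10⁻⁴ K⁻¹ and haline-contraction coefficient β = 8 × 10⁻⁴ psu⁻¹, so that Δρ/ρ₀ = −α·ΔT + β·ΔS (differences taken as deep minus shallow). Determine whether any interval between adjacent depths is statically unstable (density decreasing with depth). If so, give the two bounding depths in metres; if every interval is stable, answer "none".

Evaluate Δρ/ρ₀ = −αΔT + βΔS across each adjacent pair:
  17–164 m: −αΔT+βΔS = −(2.3 × 10⁻⁴)(-7.4)+(8 × 10⁻⁴)(-2.02) = 8.6 × 10⁻⁵ → stable
  164–233 m: −αΔT+βΔS = −(2.3 × 10⁻⁴)(+6.6)+(8 × 10⁻⁴)(+0.75) = -9.2 × 10⁻⁴ → UNSTABLE
The 164–233 m interval has Δρ < 0: lighter water underlies denser water.

164–233 m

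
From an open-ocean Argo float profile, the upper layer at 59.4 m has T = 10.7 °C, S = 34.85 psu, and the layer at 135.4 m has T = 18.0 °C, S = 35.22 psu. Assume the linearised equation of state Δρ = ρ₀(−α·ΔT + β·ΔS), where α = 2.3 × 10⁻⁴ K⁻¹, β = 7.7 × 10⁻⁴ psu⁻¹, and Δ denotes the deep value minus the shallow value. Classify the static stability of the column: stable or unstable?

ΔT = 18.0 − 10.7 = +7.3 K and ΔS = 35.22 − 34.85 = +0.37 psu (deep − shallow).
−αΔT = -1.679 × 10⁻³; βΔS = 2.849 × 10⁻⁴; sum Δρ/ρ₀ = -1.3941 × 10⁻³.
Δρ/ρ₀ < 0, so Δρ < 0: deeper water is lighter → statically unstable; the column would overturn.

unstable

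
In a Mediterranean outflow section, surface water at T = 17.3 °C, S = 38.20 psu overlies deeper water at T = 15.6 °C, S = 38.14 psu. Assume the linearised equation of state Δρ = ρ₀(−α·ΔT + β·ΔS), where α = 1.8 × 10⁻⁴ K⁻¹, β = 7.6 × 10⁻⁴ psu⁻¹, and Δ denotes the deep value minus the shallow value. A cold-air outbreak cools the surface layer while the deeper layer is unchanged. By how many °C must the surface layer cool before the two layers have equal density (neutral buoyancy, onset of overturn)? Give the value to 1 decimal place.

1.4 °C

Neutral buoyancy requires Δρ = 0, i.e. −α(T_deep − T_surf′) + β(S_deep − S_surf) = 0.
T_surf′ = T_deep − (β/α)·ΔS = 15.6 − (7.6 × 10⁻⁴/1.8 × 10⁻⁴)·(-0.06) = 15.853 °C.
Cooling required: 17.3 − (15.853) = 1.447 °C.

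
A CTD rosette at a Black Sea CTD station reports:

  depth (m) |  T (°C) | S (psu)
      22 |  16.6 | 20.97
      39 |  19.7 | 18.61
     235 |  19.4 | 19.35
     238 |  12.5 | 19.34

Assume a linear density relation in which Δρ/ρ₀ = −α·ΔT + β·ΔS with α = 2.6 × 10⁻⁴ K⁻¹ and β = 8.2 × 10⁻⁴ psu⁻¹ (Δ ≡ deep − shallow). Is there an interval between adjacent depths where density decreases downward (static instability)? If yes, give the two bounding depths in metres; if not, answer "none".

22–39 m

Evaluate Δρ/ρ₀ = −αΔT + βΔS across each adjacent pair:
  22–39 m: −αΔT+βΔS = −(2.6 × 10⁻⁴)(+3.1)+(8.2 × 10⁻⁴)(-2.36) = -2.7 × 10⁻³ → UNSTABLE
  39–235 m: −αΔT+βΔS = −(2.6 × 10⁻⁴)(-0.3)+(8.2 × 10⁻⁴)(+0.74) = 6.8 × 10⁻⁴ → stable
  235–238 m: −αΔT+βΔS = −(2.6 × 10⁻⁴)(-6.9)+(8.2 × 10⁻⁴)(-0.01) = 1.8 × 10⁻³ → stable
The 22–39 m interval has Δρ < 0: lighter water underlies denser water.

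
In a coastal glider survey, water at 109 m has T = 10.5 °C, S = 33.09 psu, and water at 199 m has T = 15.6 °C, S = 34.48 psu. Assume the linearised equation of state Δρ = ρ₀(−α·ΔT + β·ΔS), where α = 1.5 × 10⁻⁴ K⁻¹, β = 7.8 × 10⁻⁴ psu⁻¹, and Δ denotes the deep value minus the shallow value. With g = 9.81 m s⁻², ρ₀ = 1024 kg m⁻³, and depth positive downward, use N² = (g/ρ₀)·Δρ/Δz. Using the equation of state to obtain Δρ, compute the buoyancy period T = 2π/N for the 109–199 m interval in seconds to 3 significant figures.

ΔT = +5.1 K, ΔS = +1.39 psu (deep − shallow).
Δρ/ρ₀ = −αΔT + βΔS = -7.65 × 10⁻⁴ + 1.0842 × 10⁻³ = 3.192 × 10⁻⁴, so Δρ ≈ 0.3269 kg m⁻³.
N² = (g/ρ₀)·Δρ/Δz = g·(Δρ/ρ₀)/Δz = 9.81 × 3.192 × 10⁻⁴ / 90 = 3.4793 × 10⁻⁵ s⁻².
N = √(3.4793 × 10⁻⁵) = 5.8986 × 10⁻³ rad s⁻¹ → T = 2π/N = 1.0652 × 10³ s ≈ 1.07 × 10³ s.

1.07 × 10³ s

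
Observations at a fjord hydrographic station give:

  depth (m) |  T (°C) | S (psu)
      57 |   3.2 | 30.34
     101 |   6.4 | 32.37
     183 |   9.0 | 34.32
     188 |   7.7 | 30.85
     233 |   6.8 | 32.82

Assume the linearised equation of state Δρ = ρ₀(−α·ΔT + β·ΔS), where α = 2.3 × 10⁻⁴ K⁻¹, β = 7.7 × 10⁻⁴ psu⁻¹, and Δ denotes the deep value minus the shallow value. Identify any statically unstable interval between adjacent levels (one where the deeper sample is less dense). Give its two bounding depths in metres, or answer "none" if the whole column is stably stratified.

183–188 m

Evaluate Δρ/ρ₀ = −αΔT + βΔS across each adjacent pair:
  57–101 m: −αΔT+βΔS = −(2.3 × 10⁻⁴)(+3.2)+(7.7 × 10⁻⁴)(+2.03) = 8.3 × 10⁻⁴ → stable
  101–183 m: −αΔT+βΔS = −(2.3 × 10⁻⁴)(+2.6)+(7.7 × 10⁻⁴)(+1.95) = 9.0 × 10⁻⁴ → stable
  183–188 m: −αΔT+βΔS = −(2.3 × 10⁻⁴)(-1.3)+(7.7 × 10⁻⁴)(-3.47) = -2.4 × 10⁻³ → UNSTABLE
  188–233 m: −αΔT+βΔS = −(2.3 × 10⁻⁴)(-0.9)+(7.7 × 10⁻⁴)(+1.97) = 1.7 × 10⁻³ → stable
The 183–188 m interval has Δρ < 0: lighter water underlies denser water.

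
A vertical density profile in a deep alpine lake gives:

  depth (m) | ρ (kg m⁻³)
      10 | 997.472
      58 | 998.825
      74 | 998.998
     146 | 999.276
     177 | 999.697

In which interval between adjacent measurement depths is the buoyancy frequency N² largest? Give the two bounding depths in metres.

Compute the density gradient over each adjacent pair:
  10–58 m: Δρ/Δz = 1.353/48 = 0.028 kg m⁻⁴
  58–74 m: Δρ/Δz = 0.173/16 = 0.011 kg m⁻⁴
  74–146 m: Δρ/Δz = 0.278/72 = 3.9 × 10⁻³ kg m⁻⁴
  146–177 m: Δρ/Δz = 0.421/31 = 0.014 kg m⁻⁴
The largest gradient is in the 10–58 m interval — the pycnocline.

10–58 m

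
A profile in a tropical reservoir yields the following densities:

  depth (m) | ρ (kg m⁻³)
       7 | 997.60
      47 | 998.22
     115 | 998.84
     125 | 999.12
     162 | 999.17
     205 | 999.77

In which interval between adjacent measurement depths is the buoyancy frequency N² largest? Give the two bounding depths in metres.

115–125 m

Compute the density gradient over each adjacent pair:
  7–47 m: Δρ/Δz = 0.62/40 = 0.015 kg m⁻⁴
  47–115 m: Δρ/Δz = 0.62/68 = 9.1 × 10⁻³ kg m⁻⁴
  115–125 m: Δρ/Δz = 0.28/10 = 0.028 kg m⁻⁴
  125–162 m: Δρ/Δz = 0.05/37 = 1.4 × 10⁻³ kg m⁻⁴
  162–205 m: Δρ/Δz = 0.60/43 = 0.014 kg m⁻⁴
The largest gradient is in the 115–125 m interval — the pycnocline.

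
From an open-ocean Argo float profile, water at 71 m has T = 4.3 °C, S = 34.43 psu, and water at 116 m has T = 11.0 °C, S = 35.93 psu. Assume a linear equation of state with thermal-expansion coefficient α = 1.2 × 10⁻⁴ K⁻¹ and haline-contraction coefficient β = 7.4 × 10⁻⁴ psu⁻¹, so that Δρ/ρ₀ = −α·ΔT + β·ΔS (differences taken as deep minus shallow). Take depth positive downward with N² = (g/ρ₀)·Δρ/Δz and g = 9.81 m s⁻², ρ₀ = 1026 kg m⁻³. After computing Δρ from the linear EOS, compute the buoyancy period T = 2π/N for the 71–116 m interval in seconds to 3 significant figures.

769 s

ΔT = +6.7 K, ΔS = +1.50 psu (deep − shallow).
Δρ/ρ₀ = −αΔT + βΔS = -8.04 × 10⁻⁴ + 1.11 × 10⁻³ = 3.06 × 10⁻⁴, so Δρ ≈ 0.3140 kg m⁻³.
N² = (g/ρ₀)·Δρ/Δz = g·(Δρ/ρ₀)/Δz = 9.81 × 3.06 × 10⁻⁴ / 45 = 6.6708 × 10⁻⁵ s⁻².
N = √(6.6708 × 10⁻⁵) = 8.1675 × 10⁻³ rad s⁻¹ → T = 2π/N = 769.29 s ≈ 769 s.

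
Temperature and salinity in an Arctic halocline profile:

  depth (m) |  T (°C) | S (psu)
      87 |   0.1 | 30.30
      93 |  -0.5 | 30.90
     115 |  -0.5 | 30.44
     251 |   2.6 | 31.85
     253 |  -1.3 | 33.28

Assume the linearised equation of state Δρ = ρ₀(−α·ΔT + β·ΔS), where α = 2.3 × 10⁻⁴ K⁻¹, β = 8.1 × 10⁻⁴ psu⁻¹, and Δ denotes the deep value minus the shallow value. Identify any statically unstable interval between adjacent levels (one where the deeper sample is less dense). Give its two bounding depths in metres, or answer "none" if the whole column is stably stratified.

Evaluate Δρ/ρ₀ = −αΔT + βΔS across each adjacent pair:
  87–93 m: −αΔT+βΔS = −(2.3 × 10⁻⁴)(-0.6)+(8.1 × 10⁻⁴)(+0.60) = 6.2 × 10⁻⁴ → stable
  93–115 m: −αΔT+βΔS = −(2.3 × 10⁻⁴)(+0.0)+(8.1 × 10⁻⁴)(-0.46) = -3.7 × 10⁻⁴ → UNSTABLE
  115–251 m: −αΔT+βΔS = −(2.3 × 10⁻⁴)(+3.1)+(8.1 × 10⁻⁴)(+1.41) = 4.3 × 10⁻⁴ → stable
  251–253 m: −αΔT+βΔS = −(2.3 × 10⁻⁴)(-3.9)+(8.1 × 10⁻⁴)(+1.43) = 2.1 × 10⁻³ → stable
The 93–115 m interval has Δρ < 0: lighter water underlies denser water.

93–115 m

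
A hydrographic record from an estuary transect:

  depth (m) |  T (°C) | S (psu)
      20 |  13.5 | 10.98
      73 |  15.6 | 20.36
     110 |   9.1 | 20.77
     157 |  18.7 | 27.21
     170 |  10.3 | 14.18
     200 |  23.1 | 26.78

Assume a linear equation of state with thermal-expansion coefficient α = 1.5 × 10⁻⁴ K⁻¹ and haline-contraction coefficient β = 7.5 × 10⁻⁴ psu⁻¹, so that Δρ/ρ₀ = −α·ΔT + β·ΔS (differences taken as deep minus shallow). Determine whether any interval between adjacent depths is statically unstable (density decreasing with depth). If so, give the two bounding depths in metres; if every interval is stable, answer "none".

Evaluate Δρ/ρ₀ = −αΔT + βΔS across each adjacent pair:
  20–73 m: −αΔT+βΔS = −(1.5 × 10⁻⁴)(+2.1)+(7.5 × 10⁻⁴)(+9.38) = 6.7 × 10⁻³ → stable
  73–110 m: −αΔT+βΔS = −(1.5 × 10⁻⁴)(-6.5)+(7.5 × 10⁻⁴)(+0.41) = 1.3 × 10⁻³ → stable
  110–157 m: −αΔT+βΔS = −(1.5 × 10⁻⁴)(+9.6)+(7.5 × 10⁻⁴)(+6.44) = 3.4 × 10⁻³ → stable
  157–170 m: −αΔT+βΔS = −(1.5 × 10⁻⁴)(-8.4)+(7.5 × 10⁻⁴)(-13.03) = -8.5 × 10⁻³ → UNSTABLE
  170–200 m: −αΔT+βΔS = −(1.5 × 10⁻⁴)(+12.8)+(7.5 × 10⁻⁴)(+12.60) = 7.5 × 10⁻³ → stable
The 157–170 m interval has Δρ < 0: lighter water underlies denser water.

157–170 m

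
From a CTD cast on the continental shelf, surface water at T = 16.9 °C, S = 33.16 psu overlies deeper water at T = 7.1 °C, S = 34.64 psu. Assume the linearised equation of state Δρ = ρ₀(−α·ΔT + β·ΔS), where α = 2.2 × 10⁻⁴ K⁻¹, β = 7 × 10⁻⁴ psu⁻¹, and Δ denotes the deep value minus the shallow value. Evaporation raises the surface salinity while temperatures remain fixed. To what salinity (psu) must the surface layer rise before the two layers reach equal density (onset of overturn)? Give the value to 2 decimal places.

37.72 psu

Neutral buoyancy requires −α(T_deep − T_surf) + β(S_deep − S_surf′) = 0.
S_surf′ = S_deep − (α/β)·ΔT = 34.64 − (2.2 × 10⁻⁴/7 × 10⁻⁴)·(-9.8) = 37.7200 psu.
Increase required: 37.7200 − 33.16 = 4.5600 psu.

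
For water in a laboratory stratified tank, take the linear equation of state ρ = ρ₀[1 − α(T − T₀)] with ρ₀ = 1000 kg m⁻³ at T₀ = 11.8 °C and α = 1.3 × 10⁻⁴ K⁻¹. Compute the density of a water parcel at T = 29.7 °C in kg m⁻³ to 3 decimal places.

T − T₀ = +17.9 K.
Bracket = 1 − α·(+17.9) = 1 + (-2.327 × 10⁻³) = 0.9976730.
ρ = 1000 × 0.9976730 = 997.673 kg m⁻³.

997.673 kg m⁻³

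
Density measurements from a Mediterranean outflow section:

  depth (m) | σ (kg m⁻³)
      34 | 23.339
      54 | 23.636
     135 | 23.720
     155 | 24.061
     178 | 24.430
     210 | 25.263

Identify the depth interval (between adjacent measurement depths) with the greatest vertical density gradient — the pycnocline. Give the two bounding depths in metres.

Compute the density gradient over each adjacent pair:
  34–54 m: Δρ/Δz = 0.297/20 = 0.015 kg m⁻⁴
  54–135 m: Δρ/Δz = 0.084/81 = 1.0 × 10⁻³ kg m⁻⁴
  135–155 m: Δρ/Δz = 0.341/20 = 0.017 kg m⁻⁴
  155–178 m: Δρ/Δz = 0.369/23 = 0.016 kg m⁻⁴
  178–210 m: Δρ/Δz = 0.833/32 = 0.026 kg m⁻⁴
The largest gradient is in the 178–210 m interval — the pycnocline.

178–210 m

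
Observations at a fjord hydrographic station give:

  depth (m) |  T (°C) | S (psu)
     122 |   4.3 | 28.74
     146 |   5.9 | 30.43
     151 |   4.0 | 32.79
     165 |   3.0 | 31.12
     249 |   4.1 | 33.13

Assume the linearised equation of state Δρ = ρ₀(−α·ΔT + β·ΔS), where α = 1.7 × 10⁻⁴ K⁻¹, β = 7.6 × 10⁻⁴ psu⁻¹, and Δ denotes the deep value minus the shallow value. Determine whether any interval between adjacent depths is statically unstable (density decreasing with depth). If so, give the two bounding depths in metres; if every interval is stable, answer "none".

Evaluate Δρ/ρ₀ = −αΔT + βΔS across each adjacent pair:
  122–146 m: −αΔT+βΔS = −(1.7 × 10⁻⁴)(+1.6)+(7.6 × 10⁻⁴)(+1.69) = 1.0 × 10⁻³ → stable
  146–151 m: −αΔT+βΔS = −(1.7 × 10⁻⁴)(-1.9)+(7.6 × 10⁻⁴)(+2.36) = 2.1 × 10⁻³ → stable
  151–165 m: −αΔT+βΔS = −(1.7 × 10⁻⁴)(-1.0)+(7.6 × 10⁻⁴)(-1.67) = -1.1 × 10⁻³ → UNSTABLE
  165–249 m: −αΔT+βΔS = −(1.7 × 10⁻⁴)(+1.1)+(7.6 × 10⁻⁴)(+2.01) = 1.3 × 10⁻³ → stable
The 151–165 m interval has Δρ < 0: lighter water underlies denser water.

151–165 m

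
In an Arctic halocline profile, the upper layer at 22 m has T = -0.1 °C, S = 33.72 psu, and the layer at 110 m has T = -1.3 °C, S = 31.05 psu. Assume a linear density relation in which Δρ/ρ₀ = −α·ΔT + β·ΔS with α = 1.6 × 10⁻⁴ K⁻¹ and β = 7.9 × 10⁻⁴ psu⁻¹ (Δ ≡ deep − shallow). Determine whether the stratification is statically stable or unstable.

ΔT = -1.3 − -0.1 = -1.2 K and ΔS = 31.05 − 33.72 = -2.67 psu (deep − shallow).
−αΔT = 1.92 × 10⁻⁴; βΔS = -2.1093 × 10⁻³; sum Δρ/ρ₀ = -1.9173 × 10⁻³.
Δρ/ρ₀ < 0, so Δρ < 0: deeper water is lighter → statically unstable; the column would overturn.

unstable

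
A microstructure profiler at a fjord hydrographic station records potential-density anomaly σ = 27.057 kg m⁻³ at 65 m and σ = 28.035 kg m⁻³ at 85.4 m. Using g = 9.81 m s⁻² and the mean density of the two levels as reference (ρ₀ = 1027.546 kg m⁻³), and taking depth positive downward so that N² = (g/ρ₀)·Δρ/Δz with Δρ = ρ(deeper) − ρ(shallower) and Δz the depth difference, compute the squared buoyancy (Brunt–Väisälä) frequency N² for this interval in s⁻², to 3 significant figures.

4.58 × 10⁻⁴ s⁻²

Δρ = 1028.035 − 1027.057 = 0.978 kg m⁻³ over Δz = 85.4 − 65 = 20.4 m.
N² = (9.81/1027.546) × (0.978/20.4) = 4.5770 × 10⁻⁴ s⁻² ≈ 4.58 × 10⁻⁴ s⁻².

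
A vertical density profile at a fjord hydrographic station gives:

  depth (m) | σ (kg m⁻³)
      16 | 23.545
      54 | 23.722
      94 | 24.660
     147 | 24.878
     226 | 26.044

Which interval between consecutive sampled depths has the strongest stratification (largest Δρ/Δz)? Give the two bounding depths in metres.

54–94 m

Compute the density gradient over each adjacent pair:
  16–54 m: Δρ/Δz = 0.177/38 = 4.7 × 10⁻³ kg m⁻⁴
  54–94 m: Δρ/Δz = 0.938/40 = 0.023 kg m⁻⁴
  94–147 m: Δρ/Δz = 0.218/53 = 4.1 × 10⁻³ kg m⁻⁴
  147–226 m: Δρ/Δz = 1.166/79 = 0.015 kg m⁻⁴
The largest gradient is in the 54–94 m interval — the pycnocline.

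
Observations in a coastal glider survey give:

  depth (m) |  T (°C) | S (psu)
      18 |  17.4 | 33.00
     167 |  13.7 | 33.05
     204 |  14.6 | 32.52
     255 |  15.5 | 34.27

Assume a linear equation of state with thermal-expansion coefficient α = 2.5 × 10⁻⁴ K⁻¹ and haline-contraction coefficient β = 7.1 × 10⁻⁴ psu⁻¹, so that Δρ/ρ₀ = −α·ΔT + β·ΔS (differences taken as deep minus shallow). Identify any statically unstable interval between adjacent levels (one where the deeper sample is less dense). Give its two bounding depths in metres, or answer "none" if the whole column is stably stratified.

167–204 m

Evaluate Δρ/ρ₀ = −αΔT + βΔS across each adjacent pair:
  18–167 m: −αΔT+βΔS = −(2.5 × 10⁻⁴)(-3.7)+(7.1 × 10⁻⁴)(+0.05) = 9.6 × 10⁻⁴ → stable
  167–204 m: −αΔT+βΔS = −(2.5 × 10⁻⁴)(+0.9)+(7.1 × 10⁻⁴)(-0.53) = -6.0 × 10⁻⁴ → UNSTABLE
  204–255 m: −αΔT+βΔS = −(2.5 × 10⁻⁴)(+0.9)+(7.1 × 10⁻⁴)(+1.75) = 1.0 × 10⁻³ → stable
The 167–204 m interval has Δρ < 0: lighter water underlies denser water.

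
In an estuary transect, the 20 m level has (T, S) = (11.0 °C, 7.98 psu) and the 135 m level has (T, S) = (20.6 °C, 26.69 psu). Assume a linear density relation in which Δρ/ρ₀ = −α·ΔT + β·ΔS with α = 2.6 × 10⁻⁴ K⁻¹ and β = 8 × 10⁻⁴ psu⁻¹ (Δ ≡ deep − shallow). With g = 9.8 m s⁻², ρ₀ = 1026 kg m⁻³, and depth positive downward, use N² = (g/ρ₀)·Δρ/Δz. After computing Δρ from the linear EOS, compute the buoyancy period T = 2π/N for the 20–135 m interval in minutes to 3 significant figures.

ΔT = +9.6 K, ΔS = +18.71 psu (deep − shallow).
Δρ/ρ₀ = −αΔT + βΔS = -2.496 × 10⁻³ + 0.014968 = 0.012472, so Δρ ≈ 12.80 kg m⁻³.
N² = (g/ρ₀)·Δρ/Δz = g·(Δρ/ρ₀)/Δz = 9.8 × 0.012472 / 115 = 1.0628 × 10⁻³ s⁻².
N = √(1.0628 × 10⁻³) = 0.032601 rad s⁻¹ → T = 2π/N = 192.73 s = 3.2122 min ≈ 3.21 min.

3.21 min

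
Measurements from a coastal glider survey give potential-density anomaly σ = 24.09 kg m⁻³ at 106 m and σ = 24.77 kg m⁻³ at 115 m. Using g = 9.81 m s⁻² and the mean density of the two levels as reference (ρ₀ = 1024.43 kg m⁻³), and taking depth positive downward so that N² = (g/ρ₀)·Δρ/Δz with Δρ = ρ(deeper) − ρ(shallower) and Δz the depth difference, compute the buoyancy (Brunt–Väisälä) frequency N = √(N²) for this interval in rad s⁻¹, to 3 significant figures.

Δρ = 1024.77 − 1024.09 = 0.68 kg m⁻³ over Δz = 115 − 106 = 9 m.
N² = (9.81/1024.43) × (0.68/9) = 7.2352 × 10⁻⁴ s⁻².
N = √(7.2352 × 10⁻⁴) = 0.026898 rad s⁻¹ ≈ 0.0269 rad s⁻¹.

0.0269 rad s⁻¹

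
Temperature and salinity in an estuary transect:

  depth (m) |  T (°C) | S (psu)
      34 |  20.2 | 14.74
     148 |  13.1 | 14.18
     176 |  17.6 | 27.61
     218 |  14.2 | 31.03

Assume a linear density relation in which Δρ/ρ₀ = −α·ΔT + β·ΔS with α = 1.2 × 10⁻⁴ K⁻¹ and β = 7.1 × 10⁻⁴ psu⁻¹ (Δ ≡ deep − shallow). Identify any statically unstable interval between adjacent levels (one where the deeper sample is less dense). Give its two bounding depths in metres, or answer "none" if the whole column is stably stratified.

none

Evaluate Δρ/ρ₀ = −αΔT + βΔS across each adjacent pair:
  34–148 m: −αΔT+βΔS = −(1.2 × 10⁻⁴)(-7.1)+(7.1 × 10⁻⁴)(-0.56) = 4.5 × 10⁻⁴ → stable
  148–176 m: −αΔT+βΔS = −(1.2 × 10⁻⁴)(+4.5)+(7.1 × 10⁻⁴)(+13.43) = 9.0 × 10⁻³ → stable
  176–218 m: −αΔT+βΔS = −(1.2 × 10⁻⁴)(-3.4)+(7.1 × 10⁻⁴)(+3.42) = 2.8 × 10⁻³ → stable
Every interval has Δρ > 0: the column is stably stratified throughout.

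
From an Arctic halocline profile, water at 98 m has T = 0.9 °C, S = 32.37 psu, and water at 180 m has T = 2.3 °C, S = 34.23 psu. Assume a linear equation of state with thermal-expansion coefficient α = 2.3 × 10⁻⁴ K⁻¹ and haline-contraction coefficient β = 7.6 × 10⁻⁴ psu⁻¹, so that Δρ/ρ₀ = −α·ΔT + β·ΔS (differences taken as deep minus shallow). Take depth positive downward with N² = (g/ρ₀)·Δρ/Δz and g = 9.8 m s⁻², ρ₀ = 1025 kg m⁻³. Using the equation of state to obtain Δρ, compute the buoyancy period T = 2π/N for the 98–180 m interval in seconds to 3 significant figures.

550 s

ΔT = +1.4 K, ΔS = +1.86 psu (deep − shallow).
Δρ/ρ₀ = −αΔT + βΔS = -3.22 × 10⁻⁴ + 1.4136 × 10⁻³ = 1.0916 × 10⁻³, so Δρ ≈ 1.119 kg m⁻³.
N² = (g/ρ₀)·Δρ/Δz = g·(Δρ/ρ₀)/Δz = 9.8 × 1.0916 × 10⁻³ / 82 = 1.3046 × 10⁻⁴ s⁻².
N = √(1.3046 × 10⁻⁴) = 0.011422 rad s⁻¹ → T = 2π/N = 550.10 s ≈ 550 s.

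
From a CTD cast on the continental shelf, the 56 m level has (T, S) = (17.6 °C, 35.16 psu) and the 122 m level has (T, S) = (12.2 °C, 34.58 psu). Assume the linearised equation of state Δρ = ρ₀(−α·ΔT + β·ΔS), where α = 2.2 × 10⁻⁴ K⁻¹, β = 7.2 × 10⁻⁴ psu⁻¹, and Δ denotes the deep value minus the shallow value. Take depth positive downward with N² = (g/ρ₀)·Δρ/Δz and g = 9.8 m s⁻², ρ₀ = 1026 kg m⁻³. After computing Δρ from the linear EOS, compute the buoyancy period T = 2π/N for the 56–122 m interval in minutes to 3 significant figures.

9.79 min

ΔT = -5.4 K, ΔS = -0.58 psu (deep − shallow).
Δρ/ρ₀ = −αΔT + βΔS = 1.188 × 10⁻³ − 4.176 × 10⁻⁴ = 7.704 × 10⁻⁴, so Δρ ≈ 0.7904 kg m⁻³.
N² = (g/ρ₀)·Δρ/Δz = g·(Δρ/ρ₀)/Δz = 9.8 × 7.704 × 10⁻⁴ / 66 = 1.1439 × 10⁻⁴ s⁻².
N = √(1.1439 × 10⁻⁴) = 0.010695 rad s⁻¹ → T = 2π/N = 587.49 s = 9.7915 min ≈ 9.79 min.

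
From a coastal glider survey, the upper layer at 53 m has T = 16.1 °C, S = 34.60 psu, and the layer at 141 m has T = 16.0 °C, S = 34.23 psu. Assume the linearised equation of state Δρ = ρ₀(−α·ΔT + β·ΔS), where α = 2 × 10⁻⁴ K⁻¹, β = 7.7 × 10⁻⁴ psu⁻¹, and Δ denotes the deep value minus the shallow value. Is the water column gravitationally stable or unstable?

ΔT = 16.0 − 16.1 = -0.1 K and ΔS = 34.23 − 34.60 = -0.37 psu (deep − shallow).
−αΔT = 2.00 × 10⁻⁵; βΔS = -2.849 × 10⁻⁴; sum Δρ/ρ₀ = -2.649 × 10⁻⁴.
Δρ/ρ₀ < 0, so Δρ < 0: deeper water is lighter → statically unstable; the column would overturn.

unstable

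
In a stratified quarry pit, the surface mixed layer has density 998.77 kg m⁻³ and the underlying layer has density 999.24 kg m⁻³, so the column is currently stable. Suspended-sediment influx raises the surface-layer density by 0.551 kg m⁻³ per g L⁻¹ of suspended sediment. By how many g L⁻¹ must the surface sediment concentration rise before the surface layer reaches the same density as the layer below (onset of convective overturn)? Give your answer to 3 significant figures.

Density deficit of the surface layer: 999.24 − 998.77 = 0.47 kg m⁻³.
Required change = 0.47 / 0.551 = 0.853 g L⁻¹.

0.853 g L⁻¹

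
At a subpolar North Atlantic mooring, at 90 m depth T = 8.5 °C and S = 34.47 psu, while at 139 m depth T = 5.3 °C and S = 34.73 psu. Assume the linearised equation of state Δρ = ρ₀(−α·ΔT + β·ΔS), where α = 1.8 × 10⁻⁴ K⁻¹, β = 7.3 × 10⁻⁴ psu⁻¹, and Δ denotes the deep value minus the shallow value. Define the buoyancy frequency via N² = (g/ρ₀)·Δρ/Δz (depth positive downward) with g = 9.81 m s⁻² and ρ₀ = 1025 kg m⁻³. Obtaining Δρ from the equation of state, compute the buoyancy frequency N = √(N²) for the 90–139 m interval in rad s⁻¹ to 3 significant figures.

0.0124 rad s⁻¹

ΔT = -3.2 K, ΔS = +0.26 psu (deep − shallow).
Δρ/ρ₀ = −αΔT + βΔS = 5.76 × 10⁻⁴ + 1.898 × 10⁻⁴ = 7.658 × 10⁻⁴, so Δρ ≈ 0.7849 kg m⁻³.
N² = (g/ρ₀)·Δρ/Δz = g·(Δρ/ρ₀)/Δz = 9.81 × 7.658 × 10⁻⁴ / 49 = 1.5332 × 10⁻⁴ s⁻².
N = √(1.5332 × 10⁻⁴) = 0.012382 rad s⁻¹ ≈ 0.0124 rad s⁻¹.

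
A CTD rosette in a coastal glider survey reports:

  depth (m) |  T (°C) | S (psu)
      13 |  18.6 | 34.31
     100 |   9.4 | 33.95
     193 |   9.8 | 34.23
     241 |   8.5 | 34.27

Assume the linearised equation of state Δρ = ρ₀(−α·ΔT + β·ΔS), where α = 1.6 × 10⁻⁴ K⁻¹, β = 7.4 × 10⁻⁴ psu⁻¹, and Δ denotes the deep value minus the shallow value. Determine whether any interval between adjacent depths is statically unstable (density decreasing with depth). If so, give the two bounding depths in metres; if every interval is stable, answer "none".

none

Evaluate Δρ/ρ₀ = −αΔT + βΔS across each adjacent pair:
  13–100 m: −αΔT+βΔS = −(1.6 × 10⁻⁴)(-9.2)+(7.4 × 10⁻⁴)(-0.36) = 1.2 × 10⁻³ → stable
  100–193 m: −αΔT+βΔS = −(1.6 × 10⁻⁴)(+0.4)+(7.4 × 10⁻⁴)(+0.28) = 1.4 × 10⁻⁴ → stable
  193–241 m: −αΔT+βΔS = −(1.6 × 10⁻⁴)(-1.3)+(7.4 × 10⁻⁴)(+0.04) = 2.4 × 10⁻⁴ → stable
Every interval has Δρ > 0: the column is stably stratified throughout.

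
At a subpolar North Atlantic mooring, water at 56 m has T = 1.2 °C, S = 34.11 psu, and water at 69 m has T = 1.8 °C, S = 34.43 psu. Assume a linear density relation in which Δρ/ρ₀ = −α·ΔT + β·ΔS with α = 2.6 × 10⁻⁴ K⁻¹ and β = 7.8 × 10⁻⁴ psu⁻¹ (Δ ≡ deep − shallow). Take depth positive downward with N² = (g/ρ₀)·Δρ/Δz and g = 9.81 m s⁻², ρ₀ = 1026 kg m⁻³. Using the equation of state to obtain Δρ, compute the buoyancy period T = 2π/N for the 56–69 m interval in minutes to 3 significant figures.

12.5 min

ΔT = +0.6 K, ΔS = +0.32 psu (deep − shallow).
Δρ/ρ₀ = −αΔT + βΔS = -1.56 × 10⁻⁴ + 2.496 × 10⁻⁴ = 9.36 × 10⁻⁵, so Δρ ≈ 0.09603 kg m⁻³.
N² = (g/ρ₀)·Δρ/Δz = g·(Δρ/ρ₀)/Δz = 9.81 × 9.36 × 10⁻⁵ / 13 = 7.0632 × 10⁻⁵ s⁻².
N = √(7.0632 × 10⁻⁵) = 8.4043 × 10⁻³ rad s⁻¹ → T = 2π/N = 747.62 s = 12.460 min ≈ 12.5 min.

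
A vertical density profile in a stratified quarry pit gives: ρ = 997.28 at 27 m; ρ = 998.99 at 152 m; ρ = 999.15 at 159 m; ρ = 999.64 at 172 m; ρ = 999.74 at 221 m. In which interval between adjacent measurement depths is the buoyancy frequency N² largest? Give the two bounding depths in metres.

159–172 m

Compute the density gradient over each adjacent pair:
  27–152 m: Δρ/Δz = 1.71/125 = 0.014 kg m⁻⁴
  152–159 m: Δρ/Δz = 0.16/7 = 0.023 kg m⁻⁴
  159–172 m: Δρ/Δz = 0.49/13 = 0.038 kg m⁻⁴
  172–221 m: Δρ/Δz = 0.10/49 = 2.0 × 10⁻³ kg m⁻⁴
The largest gradient is in the 159–172 m interval — the pycnocline.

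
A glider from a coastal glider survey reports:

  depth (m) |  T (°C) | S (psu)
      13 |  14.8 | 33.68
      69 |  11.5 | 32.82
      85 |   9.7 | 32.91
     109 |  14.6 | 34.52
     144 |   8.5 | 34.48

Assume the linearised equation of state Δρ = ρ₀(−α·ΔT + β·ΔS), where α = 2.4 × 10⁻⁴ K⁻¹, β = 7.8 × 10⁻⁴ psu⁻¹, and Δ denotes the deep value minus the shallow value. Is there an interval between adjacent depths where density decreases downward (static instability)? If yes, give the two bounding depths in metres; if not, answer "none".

none

Evaluate Δρ/ρ₀ = −αΔT + βΔS across each adjacent pair:
  13–69 m: −αΔT+βΔS = −(2.4 × 10⁻⁴)(-3.3)+(7.8 × 10⁻⁴)(-0.86) = 1.2 × 10⁻⁴ → stable
  69–85 m: −αΔT+βΔS = −(2.4 × 10⁻⁴)(-1.8)+(7.8 × 10⁻⁴)(+0.09) = 5.0 × 10⁻⁴ → stable
  85–109 m: −αΔT+βΔS = −(2.4 × 10⁻⁴)(+4.9)+(7.8 × 10⁻⁴)(+1.61) = 8.0 × 10⁻⁵ → stable
  109–144 m: −αΔT+βΔS = −(2.4 × 10⁻⁴)(-6.1)+(7.8 × 10⁻⁴)(-0.04) = 1.4 × 10⁻³ → stable
Every interval has Δρ > 0: the column is stably stratified throughout.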